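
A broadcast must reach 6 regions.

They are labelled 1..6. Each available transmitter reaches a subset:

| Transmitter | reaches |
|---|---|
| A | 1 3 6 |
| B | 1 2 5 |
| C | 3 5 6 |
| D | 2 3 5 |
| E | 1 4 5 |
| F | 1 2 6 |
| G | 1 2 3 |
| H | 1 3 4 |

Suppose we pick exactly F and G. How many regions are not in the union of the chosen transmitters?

2

Union of F, G = {1, 2, 3, 6}.
Not covered: 4, 5 — 2 regions.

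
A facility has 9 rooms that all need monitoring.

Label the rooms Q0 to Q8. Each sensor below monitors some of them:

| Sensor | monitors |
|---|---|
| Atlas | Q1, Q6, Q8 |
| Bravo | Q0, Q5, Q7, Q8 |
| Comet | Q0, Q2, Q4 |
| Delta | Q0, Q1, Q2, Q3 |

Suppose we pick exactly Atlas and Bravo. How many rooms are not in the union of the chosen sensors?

3

Union of Atlas, Bravo = {Q0, Q1, Q5, Q6, Q7, Q8}.
Not covered: Q2, Q3, Q4 — 3 rooms.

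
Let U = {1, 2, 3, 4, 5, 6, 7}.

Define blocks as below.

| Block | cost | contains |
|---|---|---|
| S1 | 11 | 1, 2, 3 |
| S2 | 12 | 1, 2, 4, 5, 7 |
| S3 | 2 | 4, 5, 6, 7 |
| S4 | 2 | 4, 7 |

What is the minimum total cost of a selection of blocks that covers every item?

13

S1, S3 together cover every item (S1 ∪ S3 = {1, 2, 3, 4, 5, 6, 7}); total cost 11 + 2 = 13.
No covering selection has total cost below 13.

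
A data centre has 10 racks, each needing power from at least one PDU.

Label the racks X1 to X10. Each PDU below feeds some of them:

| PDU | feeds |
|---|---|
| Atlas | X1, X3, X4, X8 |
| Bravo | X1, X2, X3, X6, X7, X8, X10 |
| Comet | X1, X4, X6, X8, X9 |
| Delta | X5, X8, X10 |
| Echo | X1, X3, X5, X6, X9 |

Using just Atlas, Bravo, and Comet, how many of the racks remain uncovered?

Union of Atlas, Bravo, Comet = {X1, X2, X3, X4, X6, X7, X8, X9, X10}.
Not covered: X5 — 1 rack.

1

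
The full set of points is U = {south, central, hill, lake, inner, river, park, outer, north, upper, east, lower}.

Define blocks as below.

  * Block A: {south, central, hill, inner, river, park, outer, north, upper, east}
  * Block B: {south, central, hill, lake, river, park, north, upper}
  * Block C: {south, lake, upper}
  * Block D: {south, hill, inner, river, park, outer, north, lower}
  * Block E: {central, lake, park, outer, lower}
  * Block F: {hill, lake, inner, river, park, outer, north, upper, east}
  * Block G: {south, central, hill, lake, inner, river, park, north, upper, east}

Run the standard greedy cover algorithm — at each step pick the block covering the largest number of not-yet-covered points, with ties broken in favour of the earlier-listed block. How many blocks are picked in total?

2

Greedy: pick A (covers 10 new) → pick E (covers 2 new). Total picks: 2.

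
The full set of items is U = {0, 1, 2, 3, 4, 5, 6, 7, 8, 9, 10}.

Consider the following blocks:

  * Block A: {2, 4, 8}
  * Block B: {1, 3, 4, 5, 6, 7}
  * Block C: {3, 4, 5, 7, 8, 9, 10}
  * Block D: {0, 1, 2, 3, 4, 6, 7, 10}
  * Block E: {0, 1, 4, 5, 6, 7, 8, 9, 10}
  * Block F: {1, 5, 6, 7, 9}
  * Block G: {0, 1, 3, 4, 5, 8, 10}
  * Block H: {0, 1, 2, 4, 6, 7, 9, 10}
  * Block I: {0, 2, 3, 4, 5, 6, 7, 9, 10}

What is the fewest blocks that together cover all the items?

G and H cover everything between them: the union {0, 1, 2, 3, 4, 5, 6, 7, 8, 9, 10} is all of U.
No single block has all 11 items (the largest, E, has 9), so 2 is optimal.

2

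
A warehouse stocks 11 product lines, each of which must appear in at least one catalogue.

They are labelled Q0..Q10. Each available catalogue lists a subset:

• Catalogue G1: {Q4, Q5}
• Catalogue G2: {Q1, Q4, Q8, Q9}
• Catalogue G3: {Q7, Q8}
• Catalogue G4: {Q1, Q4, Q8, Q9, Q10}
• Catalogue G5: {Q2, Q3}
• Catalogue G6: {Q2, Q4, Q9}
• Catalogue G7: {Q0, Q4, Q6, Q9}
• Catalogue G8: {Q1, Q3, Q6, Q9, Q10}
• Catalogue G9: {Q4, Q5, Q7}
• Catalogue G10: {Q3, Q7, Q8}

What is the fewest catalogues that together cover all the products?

4

Take {G4, G5, G7, G9}. Their union is {Q0, Q1, Q2, Q3, Q4, Q5, Q6, Q7, Q8, Q9, Q10}, which is all 11 products.
Only G7 contains Q0, so G7 is forced; the remaining 7 products need at least 3 more catalogues (each remaining catalogue adds at most 3) — so at least 4 catalogues are needed, and 4 is optimal.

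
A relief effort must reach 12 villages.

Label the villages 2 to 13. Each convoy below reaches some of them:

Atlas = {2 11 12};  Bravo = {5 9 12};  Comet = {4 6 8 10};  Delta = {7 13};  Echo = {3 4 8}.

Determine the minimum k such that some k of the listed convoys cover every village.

5

Atlas and Bravo and Comet and Delta and Echo together: Atlas ∪ Bravo ∪ Comet ∪ Delta ∪ Echo = {2, 3, 4, 5, 6, 7, 8, 9, 10, 11, 12, 13} — every village is covered.
No 4 of the 5 convoys cover everything (all 5 combinations miss at least one village), so 5 is optimal.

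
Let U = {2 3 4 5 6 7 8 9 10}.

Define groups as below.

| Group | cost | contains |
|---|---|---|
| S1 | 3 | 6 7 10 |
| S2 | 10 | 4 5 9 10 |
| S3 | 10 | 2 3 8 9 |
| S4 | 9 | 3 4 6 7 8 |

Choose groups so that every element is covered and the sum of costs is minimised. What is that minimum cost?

S1, S2, S3 together cover every element (S1 ∪ S2 ∪ S3 = {2, 3, 4, 5, 6, 7, 8, 9, 10}); total cost 3 + 10 + 10 = 23.
No covering selection has total cost below 23.

23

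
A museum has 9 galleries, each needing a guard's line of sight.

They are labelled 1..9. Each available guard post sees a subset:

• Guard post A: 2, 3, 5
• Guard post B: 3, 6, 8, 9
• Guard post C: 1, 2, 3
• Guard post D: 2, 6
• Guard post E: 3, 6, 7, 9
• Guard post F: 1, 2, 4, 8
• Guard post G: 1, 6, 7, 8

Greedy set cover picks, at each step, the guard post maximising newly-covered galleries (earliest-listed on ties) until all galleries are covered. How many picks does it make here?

Greedy: pick B (covers 4 new) → pick F (covers 3 new) → pick A (covers 1 new) → pick E (covers 1 new). Total picks: 4.
(The true minimum cover uses only 3 guard posts, so greedy is not optimal here.)

4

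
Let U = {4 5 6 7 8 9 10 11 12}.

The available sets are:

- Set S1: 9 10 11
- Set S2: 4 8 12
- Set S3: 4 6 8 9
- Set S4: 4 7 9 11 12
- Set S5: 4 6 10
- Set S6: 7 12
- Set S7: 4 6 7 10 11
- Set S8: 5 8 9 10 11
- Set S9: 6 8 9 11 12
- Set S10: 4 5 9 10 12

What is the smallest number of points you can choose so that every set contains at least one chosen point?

3

Take H = {6, 10, 12}. Each listed set contains at least one of these, so H is a hitting set of size 3.
No choice of 2 points meets every set, so 3 is the minimum.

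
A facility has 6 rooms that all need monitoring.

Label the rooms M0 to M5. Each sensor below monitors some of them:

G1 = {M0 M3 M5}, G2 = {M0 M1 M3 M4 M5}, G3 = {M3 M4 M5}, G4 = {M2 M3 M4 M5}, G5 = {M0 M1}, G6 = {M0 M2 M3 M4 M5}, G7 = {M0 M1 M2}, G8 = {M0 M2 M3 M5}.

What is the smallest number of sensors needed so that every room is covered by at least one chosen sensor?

2

Take {G6, G7}. Their union is {M0, M1, M2, M3, M4, M5}, which is all 6 rooms.
No single sensor has all 6 rooms (the largest, G2, has 5), so 2 is optimal.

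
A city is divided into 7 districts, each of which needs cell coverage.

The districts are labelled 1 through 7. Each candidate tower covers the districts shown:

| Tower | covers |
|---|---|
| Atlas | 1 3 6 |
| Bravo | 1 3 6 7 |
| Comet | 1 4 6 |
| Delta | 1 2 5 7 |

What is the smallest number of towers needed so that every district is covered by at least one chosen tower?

Bravo and Comet and Delta together: Bravo ∪ Comet ∪ Delta = {1, 2, 3, 4, 5, 6, 7} — every district is covered.
Only Delta contains 2, so Delta is forced; the remaining 3 districts need at least 2 more towers (each remaining tower adds at most 2) — so at least 3 towers are needed, and 3 is optimal.

3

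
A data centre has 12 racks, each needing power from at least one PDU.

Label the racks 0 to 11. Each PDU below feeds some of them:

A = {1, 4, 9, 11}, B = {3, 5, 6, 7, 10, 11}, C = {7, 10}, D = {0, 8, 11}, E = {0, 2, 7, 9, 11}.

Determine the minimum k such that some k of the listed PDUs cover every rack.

4

Take {A, B, D, E}. Their union is {0, 1, 2, 3, 4, 5, 6, 7, 8, 9, 10, 11}, which is all 12 racks.
No 3 of the 5 PDUs cover everything (all 10 combinations miss at least one rack), so 4 is optimal.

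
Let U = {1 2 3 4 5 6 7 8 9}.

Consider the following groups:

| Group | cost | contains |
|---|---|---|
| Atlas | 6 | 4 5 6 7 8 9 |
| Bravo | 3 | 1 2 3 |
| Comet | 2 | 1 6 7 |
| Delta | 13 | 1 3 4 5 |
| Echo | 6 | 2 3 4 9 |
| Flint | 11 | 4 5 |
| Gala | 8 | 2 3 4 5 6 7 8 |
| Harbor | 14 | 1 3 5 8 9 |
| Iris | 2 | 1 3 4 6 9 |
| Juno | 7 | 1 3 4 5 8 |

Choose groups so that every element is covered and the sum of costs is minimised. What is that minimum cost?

9

Atlas, Bravo together cover every element (Atlas ∪ Bravo = {1, 2, 3, 4, 5, 6, 7, 8, 9}); total cost 6 + 3 = 9.
The greedy pick Iris, Atlas, Bravo costs 11; no covering selection beats 9.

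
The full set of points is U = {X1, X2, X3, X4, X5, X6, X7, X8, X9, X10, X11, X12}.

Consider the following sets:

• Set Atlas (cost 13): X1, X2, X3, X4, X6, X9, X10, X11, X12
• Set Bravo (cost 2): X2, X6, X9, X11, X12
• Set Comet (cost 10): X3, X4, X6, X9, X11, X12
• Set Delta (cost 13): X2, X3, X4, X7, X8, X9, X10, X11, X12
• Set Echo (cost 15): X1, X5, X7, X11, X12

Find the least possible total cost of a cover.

Bravo, Delta, Echo together cover every point (Bravo ∪ Delta ∪ Echo = {X1, X2, X3, X4, X5, X6, X7, X8, X9, X10, X11, X12}); total cost 2 + 13 + 15 = 30.
No covering selection has total cost below 30.

30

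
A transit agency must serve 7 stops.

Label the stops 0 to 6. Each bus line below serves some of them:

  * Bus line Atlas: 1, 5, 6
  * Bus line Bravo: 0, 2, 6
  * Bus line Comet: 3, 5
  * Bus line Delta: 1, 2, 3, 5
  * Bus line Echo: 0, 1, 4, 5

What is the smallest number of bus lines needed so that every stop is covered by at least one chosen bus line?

Bravo and Comet and Echo together: Bravo ∪ Comet ∪ Echo = {0, 1, 2, 3, 4, 5, 6} — every stop is covered.
Only Echo contains 4, so Echo is forced; the remaining 3 stops need at least 2 more bus lines (each remaining bus line adds at most 2) — so at least 3 bus lines are needed, and 3 is optimal.

3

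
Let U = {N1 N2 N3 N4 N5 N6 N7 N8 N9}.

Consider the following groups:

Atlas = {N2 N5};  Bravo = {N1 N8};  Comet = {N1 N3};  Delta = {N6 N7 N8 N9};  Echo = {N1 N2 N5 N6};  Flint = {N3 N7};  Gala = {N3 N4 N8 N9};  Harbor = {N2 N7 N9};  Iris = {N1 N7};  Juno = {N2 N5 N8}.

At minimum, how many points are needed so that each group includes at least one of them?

4

H = {N1, N2, N4, N7} meets every group (each contains at least one member of H), and |H| = 4.
No choice of 3 points meets every group, so 4 is the minimum.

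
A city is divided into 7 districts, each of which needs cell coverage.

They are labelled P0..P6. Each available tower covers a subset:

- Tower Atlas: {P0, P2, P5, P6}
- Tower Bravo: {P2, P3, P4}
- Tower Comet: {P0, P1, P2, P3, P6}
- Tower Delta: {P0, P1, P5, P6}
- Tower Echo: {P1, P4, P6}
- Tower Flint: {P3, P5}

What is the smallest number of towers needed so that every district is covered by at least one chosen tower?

2

Take {Bravo, Delta}. Their union is {P0, P1, P2, P3, P4, P5, P6}, which is all 7 districts.
No single tower has all 7 districts (the largest, Comet, has 5), so 2 is optimal.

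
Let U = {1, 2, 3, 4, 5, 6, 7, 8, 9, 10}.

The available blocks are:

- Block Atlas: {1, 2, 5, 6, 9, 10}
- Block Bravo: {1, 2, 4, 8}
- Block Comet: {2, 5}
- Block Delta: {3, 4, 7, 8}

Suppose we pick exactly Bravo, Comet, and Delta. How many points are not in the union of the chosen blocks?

Union of Bravo, Comet, Delta = {1, 2, 3, 4, 5, 7, 8}.
Not covered: 6, 9, 10 — 3 points.

3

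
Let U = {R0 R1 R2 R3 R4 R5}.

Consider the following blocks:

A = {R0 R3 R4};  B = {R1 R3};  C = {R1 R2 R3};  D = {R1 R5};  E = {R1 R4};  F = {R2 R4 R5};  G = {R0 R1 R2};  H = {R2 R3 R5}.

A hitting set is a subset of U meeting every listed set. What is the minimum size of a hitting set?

Take T = {R1, R2, R4}. Each listed block contains at least one of these, so T is a hitting set of size 3.
No choice of 2 points meets every block, so 3 is the minimum.

3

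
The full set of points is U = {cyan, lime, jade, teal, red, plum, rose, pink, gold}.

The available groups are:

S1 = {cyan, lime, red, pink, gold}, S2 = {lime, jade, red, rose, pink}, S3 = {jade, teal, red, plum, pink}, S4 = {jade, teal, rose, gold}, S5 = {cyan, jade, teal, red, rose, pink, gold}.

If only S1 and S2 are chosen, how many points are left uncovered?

2

Union of S1, S2 = {cyan, lime, jade, red, rose, pink, gold}.
Not covered: teal, plum — 2 points.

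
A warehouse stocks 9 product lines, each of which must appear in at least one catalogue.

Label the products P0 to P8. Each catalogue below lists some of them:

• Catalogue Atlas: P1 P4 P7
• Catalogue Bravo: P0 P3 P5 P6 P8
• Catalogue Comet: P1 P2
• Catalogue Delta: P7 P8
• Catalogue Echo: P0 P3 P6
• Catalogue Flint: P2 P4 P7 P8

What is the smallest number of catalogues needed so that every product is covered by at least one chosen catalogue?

Atlas and Bravo and Comet together: Atlas ∪ Bravo ∪ Comet = {P0, P1, P2, P3, P4, P5, P6, P7, P8} — every product is covered.
Only Bravo contains P5, so Bravo is forced; the remaining 4 products need at least 2 more catalogues (each remaining catalogue adds at most 3) — so at least 3 catalogues are needed, and 3 is optimal.

3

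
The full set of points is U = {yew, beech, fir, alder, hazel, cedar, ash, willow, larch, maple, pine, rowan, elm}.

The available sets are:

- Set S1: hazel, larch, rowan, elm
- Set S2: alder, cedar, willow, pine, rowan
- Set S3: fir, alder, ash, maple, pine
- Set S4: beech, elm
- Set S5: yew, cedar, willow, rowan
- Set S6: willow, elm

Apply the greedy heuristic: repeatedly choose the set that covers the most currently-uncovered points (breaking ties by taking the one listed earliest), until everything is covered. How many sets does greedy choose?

Greedy: pick S2 (covers 5 new) → pick S1 (covers 3 new) → pick S3 (covers 3 new) → pick S4 (covers 1 new) → pick S5 (covers 1 new). Total picks: 5.
(The true minimum cover uses only 4 sets, so greedy is not optimal here.)

5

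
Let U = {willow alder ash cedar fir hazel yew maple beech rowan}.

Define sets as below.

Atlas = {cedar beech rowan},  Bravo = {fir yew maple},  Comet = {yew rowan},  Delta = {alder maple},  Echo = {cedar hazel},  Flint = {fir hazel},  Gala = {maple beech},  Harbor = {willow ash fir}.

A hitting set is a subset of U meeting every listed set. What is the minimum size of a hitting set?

H = {fir, hazel, maple, rowan} meets every set (each contains at least one member of H), and |H| = 4.
The sets Comet, Delta, Echo, Harbor are pairwise disjoint, so any hitting set needs a separate element for each — at least 4. Hence 4 is optimal.

4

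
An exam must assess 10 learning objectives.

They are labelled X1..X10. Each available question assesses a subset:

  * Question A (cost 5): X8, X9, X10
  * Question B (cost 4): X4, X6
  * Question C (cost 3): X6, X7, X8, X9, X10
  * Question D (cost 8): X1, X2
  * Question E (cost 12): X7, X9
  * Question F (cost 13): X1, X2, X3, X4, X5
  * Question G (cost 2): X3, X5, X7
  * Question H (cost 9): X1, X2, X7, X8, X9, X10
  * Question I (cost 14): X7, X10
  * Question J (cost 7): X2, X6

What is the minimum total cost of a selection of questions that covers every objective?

B, G, H together cover every objective (B ∪ G ∪ H = {X1, X2, X3, X4, X5, X6, X7, X8, X9, X10}); total cost 4 + 2 + 9 = 15.
The greedy pick C, G, B, D costs 17; no covering selection beats 15.

15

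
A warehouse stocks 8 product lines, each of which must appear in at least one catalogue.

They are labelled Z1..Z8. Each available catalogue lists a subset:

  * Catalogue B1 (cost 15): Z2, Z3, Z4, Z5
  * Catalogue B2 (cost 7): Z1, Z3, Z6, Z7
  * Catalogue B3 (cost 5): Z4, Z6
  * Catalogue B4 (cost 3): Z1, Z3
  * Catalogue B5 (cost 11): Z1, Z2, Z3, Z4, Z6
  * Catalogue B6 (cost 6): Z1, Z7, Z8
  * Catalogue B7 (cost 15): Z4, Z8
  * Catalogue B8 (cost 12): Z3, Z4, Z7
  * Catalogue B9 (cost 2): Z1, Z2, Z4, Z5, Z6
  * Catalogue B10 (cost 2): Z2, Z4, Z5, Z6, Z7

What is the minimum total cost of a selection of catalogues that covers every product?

B4, B6, B10 together cover every product (B4 ∪ B6 ∪ B10 = {Z1, Z2, Z3, Z4, Z5, Z6, Z7, Z8}); total cost 3 + 6 + 2 = 11.
The greedy pick B9, B10, B4, B6 costs 13; no covering selection beats 11.

11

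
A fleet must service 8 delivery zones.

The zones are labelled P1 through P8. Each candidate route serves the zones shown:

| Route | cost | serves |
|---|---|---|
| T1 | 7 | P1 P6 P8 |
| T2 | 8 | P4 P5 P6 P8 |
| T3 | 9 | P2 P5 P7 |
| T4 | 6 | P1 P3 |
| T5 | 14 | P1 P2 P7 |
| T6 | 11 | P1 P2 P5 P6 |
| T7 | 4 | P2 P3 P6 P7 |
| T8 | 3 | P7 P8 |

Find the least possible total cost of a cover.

T2, T4, T7 together cover every zone (T2 ∪ T4 ∪ T7 = {P1, P2, P3, P4, P5, P6, P7, P8}); total cost 8 + 6 + 4 = 18.
No covering selection has total cost below 18.

18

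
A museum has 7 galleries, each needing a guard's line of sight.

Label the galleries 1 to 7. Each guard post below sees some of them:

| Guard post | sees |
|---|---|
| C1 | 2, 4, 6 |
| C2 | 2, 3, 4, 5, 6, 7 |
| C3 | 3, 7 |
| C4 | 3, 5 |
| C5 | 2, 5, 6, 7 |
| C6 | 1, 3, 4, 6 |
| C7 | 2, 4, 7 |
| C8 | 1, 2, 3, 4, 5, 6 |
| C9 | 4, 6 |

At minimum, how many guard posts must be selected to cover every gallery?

2

C5 and C6 together: C5 ∪ C6 = {1, 2, 3, 4, 5, 6, 7} — every gallery is covered.
No single guard post has all 7 galleries (the largest, C2, has 6), so 2 is optimal.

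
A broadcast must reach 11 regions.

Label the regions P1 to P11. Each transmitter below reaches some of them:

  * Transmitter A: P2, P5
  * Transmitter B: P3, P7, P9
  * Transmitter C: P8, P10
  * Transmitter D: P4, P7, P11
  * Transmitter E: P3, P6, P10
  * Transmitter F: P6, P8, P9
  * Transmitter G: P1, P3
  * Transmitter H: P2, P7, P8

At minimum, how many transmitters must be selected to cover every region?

5

A and D and E and F and G together: A ∪ D ∪ E ∪ F ∪ G = {P1, P2, P3, P4, P5, P6, P7, P8, P9, P10, P11} — every region is covered.
No 4 of the 8 transmitters cover everything (all 70 combinations miss at least one region), so 5 is optimal.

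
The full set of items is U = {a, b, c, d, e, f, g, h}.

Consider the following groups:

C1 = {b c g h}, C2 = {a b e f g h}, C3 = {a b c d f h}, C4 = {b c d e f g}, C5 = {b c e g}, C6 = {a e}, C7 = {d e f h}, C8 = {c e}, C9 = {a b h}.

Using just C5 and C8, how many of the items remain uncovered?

Union of C5, C8 = {b, c, e, g}.
Not covered: a, d, f, h — 4 items.

4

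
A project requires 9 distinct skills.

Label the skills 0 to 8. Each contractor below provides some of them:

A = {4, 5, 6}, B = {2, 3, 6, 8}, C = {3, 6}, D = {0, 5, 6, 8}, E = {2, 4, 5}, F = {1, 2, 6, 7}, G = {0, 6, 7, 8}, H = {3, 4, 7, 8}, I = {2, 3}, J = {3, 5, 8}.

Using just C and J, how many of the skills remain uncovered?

5

Union of C, J = {3, 5, 6, 8}.
Not covered: 0, 1, 2, 4, 7 — 5 skills.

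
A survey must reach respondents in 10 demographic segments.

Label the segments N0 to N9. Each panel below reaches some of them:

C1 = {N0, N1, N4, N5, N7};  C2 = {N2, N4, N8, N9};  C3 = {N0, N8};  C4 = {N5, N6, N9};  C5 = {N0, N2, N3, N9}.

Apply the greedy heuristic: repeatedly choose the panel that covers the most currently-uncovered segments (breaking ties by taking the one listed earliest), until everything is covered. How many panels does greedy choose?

Greedy: pick C1 (covers 5 new) → pick C2 (covers 3 new) → pick C4 (covers 1 new) → pick C5 (covers 1 new). Total picks: 4.

4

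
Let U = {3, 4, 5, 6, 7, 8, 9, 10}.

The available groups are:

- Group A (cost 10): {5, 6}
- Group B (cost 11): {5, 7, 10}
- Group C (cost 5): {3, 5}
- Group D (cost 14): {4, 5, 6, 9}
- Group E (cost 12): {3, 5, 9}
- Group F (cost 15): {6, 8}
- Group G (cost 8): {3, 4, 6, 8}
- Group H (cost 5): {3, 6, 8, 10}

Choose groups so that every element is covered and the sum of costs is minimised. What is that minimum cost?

B, D, H together cover every element (B ∪ D ∪ H = {3, 4, 5, 6, 7, 8, 9, 10}); total cost 11 + 14 + 5 = 30.
No covering selection has total cost below 30.

30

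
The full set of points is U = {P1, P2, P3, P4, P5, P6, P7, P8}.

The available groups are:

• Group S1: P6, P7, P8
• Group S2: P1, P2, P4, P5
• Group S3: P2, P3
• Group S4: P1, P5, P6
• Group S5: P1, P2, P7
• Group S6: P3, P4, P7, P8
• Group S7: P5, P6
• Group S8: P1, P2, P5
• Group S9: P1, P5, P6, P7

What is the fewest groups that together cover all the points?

3

Take {S5, S6, S9}. Their union is {P1, P2, P3, P4, P5, P6, P7, P8}, which is all 8 points.
No 2 of the 9 groups cover everything (all 36 combinations miss at least one point), so 3 is optimal.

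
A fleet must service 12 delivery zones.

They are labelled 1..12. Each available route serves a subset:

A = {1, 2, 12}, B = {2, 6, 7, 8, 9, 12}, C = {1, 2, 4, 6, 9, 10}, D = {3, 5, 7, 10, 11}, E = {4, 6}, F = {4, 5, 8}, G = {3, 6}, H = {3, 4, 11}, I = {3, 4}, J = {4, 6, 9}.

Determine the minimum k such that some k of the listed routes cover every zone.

3

B and C and D together: B ∪ C ∪ D = {1, 2, 3, 4, 5, 6, 7, 8, 9, 10, 11, 12} — every zone is covered.
No 2 of the 10 routes cover everything (all 45 combinations miss at least one zone), so 3 is optimal.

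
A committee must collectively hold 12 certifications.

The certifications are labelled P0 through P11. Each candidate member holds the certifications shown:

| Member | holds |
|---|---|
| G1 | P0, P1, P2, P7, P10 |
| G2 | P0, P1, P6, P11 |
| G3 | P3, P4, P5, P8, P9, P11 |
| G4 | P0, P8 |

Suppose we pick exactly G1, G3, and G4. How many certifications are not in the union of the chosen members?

1

Union of G1, G3, G4 = {P0, P1, P2, P3, P4, P5, P7, P8, P9, P10, P11}.
Not covered: P6 — 1 certification.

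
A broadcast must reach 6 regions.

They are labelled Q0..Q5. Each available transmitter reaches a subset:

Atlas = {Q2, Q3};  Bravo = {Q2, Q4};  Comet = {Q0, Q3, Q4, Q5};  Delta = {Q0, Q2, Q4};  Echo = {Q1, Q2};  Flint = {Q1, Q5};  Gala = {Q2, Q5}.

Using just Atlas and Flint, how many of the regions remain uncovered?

2

Union of Atlas, Flint = {Q1, Q2, Q3, Q5}.
Not covered: Q0, Q4 — 2 regions.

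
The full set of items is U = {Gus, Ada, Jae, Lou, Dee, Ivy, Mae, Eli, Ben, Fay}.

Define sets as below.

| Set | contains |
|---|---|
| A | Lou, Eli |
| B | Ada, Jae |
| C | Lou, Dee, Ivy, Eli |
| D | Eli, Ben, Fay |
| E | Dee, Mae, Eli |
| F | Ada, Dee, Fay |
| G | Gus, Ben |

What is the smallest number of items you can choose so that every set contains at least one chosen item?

The 3 items {Ada, Eli, Ben} hit every set.
The sets A, F, G are pairwise disjoint, so any hitting set needs a separate item for each — at least 3. Hence 3 is optimal.

3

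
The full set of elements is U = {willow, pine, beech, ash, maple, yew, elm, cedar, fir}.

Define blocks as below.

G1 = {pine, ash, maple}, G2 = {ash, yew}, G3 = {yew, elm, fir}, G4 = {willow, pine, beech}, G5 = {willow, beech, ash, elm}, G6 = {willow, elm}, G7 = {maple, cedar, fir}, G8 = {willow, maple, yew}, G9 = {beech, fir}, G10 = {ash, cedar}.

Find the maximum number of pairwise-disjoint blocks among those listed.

3

G3, G4, G10 are pairwise disjoint (G3={yew,elm,fir}; G4={willow,pine,beech}; G10={ash,cedar}).
Every remaining block overlaps one of these, and no 4 of the listed blocks are pairwise disjoint, so 3 is the maximum.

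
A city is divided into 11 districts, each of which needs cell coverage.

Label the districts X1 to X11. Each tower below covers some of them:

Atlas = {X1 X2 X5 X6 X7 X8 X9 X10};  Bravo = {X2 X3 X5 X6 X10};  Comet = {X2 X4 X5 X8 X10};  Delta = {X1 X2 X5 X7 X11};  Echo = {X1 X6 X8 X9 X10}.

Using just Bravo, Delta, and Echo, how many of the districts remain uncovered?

Union of Bravo, Delta, Echo = {X1, X2, X3, X5, X6, X7, X8, X9, X10, X11}.
Not covered: X4 — 1 district.

1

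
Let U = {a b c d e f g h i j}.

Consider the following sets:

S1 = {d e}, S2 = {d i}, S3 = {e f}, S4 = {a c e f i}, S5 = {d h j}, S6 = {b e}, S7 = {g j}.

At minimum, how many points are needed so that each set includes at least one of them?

3

The 3 points {e, i, j} hit every set.
The sets S2, S3, S7 are pairwise disjoint, so any hitting set needs a separate point for each — at least 3. Hence 3 is optimal.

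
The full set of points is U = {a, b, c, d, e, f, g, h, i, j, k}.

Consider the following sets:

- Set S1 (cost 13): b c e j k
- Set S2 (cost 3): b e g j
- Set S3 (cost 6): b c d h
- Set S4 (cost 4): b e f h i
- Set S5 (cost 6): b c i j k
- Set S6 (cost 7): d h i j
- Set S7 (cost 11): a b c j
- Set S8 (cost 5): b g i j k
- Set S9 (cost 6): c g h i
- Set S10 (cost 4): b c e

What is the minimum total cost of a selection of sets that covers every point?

26

S3, S4, S7, S8 together cover every point (S3 ∪ S4 ∪ S7 ∪ S8 = {a, b, c, d, e, f, g, h, i, j, k}); total cost 6 + 4 + 11 + 5 = 26.
The greedy pick S2, S4, S3, S8, S7 costs 29; no covering selection beats 26.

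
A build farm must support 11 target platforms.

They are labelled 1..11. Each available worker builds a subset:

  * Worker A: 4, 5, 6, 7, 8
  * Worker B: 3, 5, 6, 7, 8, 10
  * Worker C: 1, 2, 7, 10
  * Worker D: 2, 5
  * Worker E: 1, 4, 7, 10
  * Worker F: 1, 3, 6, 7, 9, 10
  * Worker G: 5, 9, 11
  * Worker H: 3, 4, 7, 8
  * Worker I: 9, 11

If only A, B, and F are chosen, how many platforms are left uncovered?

Union of A, B, F = {1, 3, 4, 5, 6, 7, 8, 9, 10}.
Not covered: 2, 11 — 2 platforms.

2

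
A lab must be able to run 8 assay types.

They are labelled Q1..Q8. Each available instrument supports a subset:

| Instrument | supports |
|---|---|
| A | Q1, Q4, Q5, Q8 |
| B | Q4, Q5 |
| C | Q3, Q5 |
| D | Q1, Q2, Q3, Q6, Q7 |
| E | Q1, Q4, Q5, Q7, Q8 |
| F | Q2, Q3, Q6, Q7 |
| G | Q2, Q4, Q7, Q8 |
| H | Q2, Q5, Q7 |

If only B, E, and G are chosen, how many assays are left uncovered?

Union of B, E, G = {Q1, Q2, Q4, Q5, Q7, Q8}.
Not covered: Q3, Q6 — 2 assays.

2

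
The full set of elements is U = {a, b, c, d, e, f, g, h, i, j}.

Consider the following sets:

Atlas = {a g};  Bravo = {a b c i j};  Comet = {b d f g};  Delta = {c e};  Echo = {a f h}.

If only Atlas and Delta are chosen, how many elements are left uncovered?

6

Union of Atlas, Delta = {a, c, e, g}.
Not covered: b, d, f, h, i, j — 6 elements.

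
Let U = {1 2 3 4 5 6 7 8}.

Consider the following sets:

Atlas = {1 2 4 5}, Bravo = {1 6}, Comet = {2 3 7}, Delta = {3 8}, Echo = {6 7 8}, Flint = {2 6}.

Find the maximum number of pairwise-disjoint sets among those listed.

2

Atlas, Delta are pairwise disjoint (Atlas={1,2,4,5}; Delta={3,8}).
Every remaining set overlaps one of these, and no 3 of the listed sets are pairwise disjoint, so 2 is the maximum.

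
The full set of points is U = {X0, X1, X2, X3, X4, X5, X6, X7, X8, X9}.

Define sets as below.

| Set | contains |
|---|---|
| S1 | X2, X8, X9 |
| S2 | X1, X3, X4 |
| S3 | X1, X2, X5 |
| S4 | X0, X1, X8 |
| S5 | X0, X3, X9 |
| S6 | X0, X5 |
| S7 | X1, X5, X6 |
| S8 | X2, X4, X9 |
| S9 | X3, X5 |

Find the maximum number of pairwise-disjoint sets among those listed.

3

S1, S2, S6 are pairwise disjoint (S1={X2,X8,X9}; S2={X1,X3,X4}; S6={X0,X5}).
Every remaining set overlaps one of these, and no 4 of the listed sets are pairwise disjoint, so 3 is the maximum.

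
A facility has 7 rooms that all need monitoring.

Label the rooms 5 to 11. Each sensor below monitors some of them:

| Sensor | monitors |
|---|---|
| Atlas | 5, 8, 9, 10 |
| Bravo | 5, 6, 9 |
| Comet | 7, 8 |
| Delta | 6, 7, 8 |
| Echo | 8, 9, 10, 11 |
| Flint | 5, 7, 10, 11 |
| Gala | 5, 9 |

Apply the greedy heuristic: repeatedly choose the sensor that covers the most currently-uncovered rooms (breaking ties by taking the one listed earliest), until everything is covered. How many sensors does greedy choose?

3

Greedy: pick Atlas (covers 4 new) → pick Delta (covers 2 new) → pick Echo (covers 1 new). Total picks: 3.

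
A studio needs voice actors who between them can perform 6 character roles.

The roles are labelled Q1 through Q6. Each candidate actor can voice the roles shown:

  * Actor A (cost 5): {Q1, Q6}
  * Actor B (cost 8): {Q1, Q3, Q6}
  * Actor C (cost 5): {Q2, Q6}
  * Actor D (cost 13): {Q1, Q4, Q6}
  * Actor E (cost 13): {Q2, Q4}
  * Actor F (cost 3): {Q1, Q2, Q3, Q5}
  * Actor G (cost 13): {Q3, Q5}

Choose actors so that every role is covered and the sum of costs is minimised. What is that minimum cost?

D, F together cover every role (D ∪ F = {Q1, Q2, Q3, Q4, Q5, Q6}); total cost 13 + 3 = 16.
The greedy pick F, A, D costs 21; no covering selection beats 16.

16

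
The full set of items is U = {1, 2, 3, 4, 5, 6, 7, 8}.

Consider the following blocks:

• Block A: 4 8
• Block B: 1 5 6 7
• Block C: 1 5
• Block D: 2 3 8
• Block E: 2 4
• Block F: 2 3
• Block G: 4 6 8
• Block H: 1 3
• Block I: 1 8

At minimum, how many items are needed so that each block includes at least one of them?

Take T = {1, 2, 8}. Each listed block contains at least one of these, so T is a hitting set of size 3.
The blocks C, F, G are pairwise disjoint, so any hitting set needs a separate item for each — at least 3. Hence 3 is optimal.

3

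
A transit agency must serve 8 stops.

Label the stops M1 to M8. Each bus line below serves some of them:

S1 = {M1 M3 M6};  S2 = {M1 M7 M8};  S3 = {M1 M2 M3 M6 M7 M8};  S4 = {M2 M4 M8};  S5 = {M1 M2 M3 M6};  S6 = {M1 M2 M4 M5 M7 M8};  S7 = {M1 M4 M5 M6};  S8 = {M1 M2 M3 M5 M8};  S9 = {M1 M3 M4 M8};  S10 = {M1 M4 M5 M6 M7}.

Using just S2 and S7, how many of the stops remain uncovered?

2

Union of S2, S7 = {M1, M4, M5, M6, M7, M8}.
Not covered: M2, M3 — 2 stops.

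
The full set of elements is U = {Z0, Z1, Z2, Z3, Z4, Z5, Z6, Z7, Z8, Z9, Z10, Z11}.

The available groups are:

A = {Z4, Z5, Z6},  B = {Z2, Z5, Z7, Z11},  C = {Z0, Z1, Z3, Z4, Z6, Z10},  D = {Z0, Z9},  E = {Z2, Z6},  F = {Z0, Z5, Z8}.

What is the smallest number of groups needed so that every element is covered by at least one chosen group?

B, C, D, and F cover everything between them: the union {Z0, Z1, Z2, Z3, Z4, Z5, Z6, Z7, Z8, Z9, Z10, Z11} is all of U.
No 3 of the 6 groups cover everything (all 20 combinations miss at least one element), so 4 is optimal.

4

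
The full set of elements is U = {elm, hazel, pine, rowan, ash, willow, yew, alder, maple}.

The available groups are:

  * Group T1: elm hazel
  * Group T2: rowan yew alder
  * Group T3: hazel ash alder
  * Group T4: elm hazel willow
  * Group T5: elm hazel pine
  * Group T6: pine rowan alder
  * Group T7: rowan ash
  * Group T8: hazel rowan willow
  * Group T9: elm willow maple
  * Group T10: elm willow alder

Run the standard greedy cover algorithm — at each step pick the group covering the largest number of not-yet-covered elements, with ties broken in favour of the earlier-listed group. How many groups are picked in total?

5

Greedy: pick T2 (covers 3 new) → pick T4 (covers 3 new) → pick T3 (covers 1 new) → pick T5 (covers 1 new) → pick T9 (covers 1 new). Total picks: 5.
(The true minimum cover uses only 4 groups, so greedy is not optimal here.)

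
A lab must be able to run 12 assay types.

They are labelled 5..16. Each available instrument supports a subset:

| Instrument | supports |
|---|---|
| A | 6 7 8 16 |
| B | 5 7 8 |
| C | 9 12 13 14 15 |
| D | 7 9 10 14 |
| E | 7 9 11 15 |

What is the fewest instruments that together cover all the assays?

A and B and C and D and E together: A ∪ B ∪ C ∪ D ∪ E = {5, 6, 7, 8, 9, 10, 11, 12, 13, 14, 15, 16} — every assay is covered.
No 4 of the 5 instruments cover everything (all 5 combinations miss at least one assay), so 5 is optimal.

5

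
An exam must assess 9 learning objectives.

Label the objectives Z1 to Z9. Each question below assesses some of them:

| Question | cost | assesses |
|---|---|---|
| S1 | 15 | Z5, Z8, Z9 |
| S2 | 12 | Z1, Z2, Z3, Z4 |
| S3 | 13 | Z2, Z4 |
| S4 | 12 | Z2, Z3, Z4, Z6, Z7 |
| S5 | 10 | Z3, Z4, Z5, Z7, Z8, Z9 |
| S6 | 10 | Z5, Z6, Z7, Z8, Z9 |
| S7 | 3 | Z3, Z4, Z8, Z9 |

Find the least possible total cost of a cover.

S2, S6 together cover every objective (S2 ∪ S6 = {Z1, Z2, Z3, Z4, Z5, Z6, Z7, Z8, Z9}); total cost 12 + 10 = 22.
The greedy pick S7, S6, S2 costs 25; no covering selection beats 22.

22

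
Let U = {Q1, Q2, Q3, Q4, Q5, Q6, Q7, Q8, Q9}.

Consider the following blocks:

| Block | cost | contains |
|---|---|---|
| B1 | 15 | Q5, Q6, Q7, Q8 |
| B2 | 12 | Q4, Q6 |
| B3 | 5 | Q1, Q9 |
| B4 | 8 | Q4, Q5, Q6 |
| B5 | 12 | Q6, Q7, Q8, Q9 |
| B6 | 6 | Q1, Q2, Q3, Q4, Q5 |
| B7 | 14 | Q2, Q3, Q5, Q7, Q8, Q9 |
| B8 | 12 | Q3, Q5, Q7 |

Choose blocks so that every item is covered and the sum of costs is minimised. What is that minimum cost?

18

B5, B6 together cover every item (B5 ∪ B6 = {Q1, Q2, Q3, Q4, Q5, Q6, Q7, Q8, Q9}); total cost 12 + 6 = 18.
No covering selection has total cost below 18.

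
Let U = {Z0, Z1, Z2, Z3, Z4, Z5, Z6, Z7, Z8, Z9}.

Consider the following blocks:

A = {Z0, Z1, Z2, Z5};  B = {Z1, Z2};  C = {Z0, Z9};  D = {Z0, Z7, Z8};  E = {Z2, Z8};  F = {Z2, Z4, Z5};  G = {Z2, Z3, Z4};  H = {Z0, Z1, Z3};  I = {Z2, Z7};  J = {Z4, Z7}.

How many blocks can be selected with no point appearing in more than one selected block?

B, C, J are pairwise disjoint (B={Z1,Z2}; C={Z0,Z9}; J={Z4,Z7}).
Every remaining block overlaps one of these, and no 4 of the listed blocks are pairwise disjoint, so 3 is the maximum.

3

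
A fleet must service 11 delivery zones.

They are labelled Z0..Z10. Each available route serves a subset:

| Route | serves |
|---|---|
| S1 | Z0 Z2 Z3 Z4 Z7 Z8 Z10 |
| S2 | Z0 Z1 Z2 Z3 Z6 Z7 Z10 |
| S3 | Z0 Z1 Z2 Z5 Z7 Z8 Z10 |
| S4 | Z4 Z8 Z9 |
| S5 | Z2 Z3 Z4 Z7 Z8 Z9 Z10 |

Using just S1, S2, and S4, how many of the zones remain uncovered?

Union of S1, S2, S4 = {Z0, Z1, Z2, Z3, Z4, Z6, Z7, Z8, Z9, Z10}.
Not covered: Z5 — 1 zone.

1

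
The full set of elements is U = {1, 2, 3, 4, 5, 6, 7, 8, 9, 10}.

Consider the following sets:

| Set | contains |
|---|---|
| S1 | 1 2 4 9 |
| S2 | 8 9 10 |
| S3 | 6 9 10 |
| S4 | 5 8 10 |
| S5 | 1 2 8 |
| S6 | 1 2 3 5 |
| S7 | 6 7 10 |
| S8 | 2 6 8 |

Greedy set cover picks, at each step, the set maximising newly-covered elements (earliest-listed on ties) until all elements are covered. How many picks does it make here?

Greedy: pick S1 (covers 4 new) → pick S4 (covers 3 new) → pick S7 (covers 2 new) → pick S6 (covers 1 new). Total picks: 4.

4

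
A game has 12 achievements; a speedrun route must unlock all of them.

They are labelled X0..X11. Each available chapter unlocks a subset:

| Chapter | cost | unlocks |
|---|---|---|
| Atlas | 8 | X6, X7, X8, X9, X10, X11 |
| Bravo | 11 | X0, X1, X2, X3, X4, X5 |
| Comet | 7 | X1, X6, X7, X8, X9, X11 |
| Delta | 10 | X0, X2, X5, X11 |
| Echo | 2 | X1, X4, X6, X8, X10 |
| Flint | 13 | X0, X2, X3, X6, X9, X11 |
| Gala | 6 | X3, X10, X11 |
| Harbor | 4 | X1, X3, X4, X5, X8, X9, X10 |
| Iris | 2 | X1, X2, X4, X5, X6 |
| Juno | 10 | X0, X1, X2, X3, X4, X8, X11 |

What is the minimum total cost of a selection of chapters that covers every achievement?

19

Atlas, Bravo together cover every achievement (Atlas ∪ Bravo = {X0, X1, X2, X3, X4, X5, X6, X7, X8, X9, X10, X11}); total cost 8 + 11 = 19.
The greedy pick Echo, Iris, Harbor, Comet, Delta costs 25; no covering selection beats 19.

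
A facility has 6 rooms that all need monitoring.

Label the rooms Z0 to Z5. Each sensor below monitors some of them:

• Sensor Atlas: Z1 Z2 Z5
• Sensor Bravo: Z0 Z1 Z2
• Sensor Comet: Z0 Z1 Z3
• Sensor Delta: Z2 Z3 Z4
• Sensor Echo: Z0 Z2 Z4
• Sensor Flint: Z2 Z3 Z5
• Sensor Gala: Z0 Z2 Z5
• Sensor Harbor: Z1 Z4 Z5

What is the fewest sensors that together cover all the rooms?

3

Bravo and Flint and Harbor together: Bravo ∪ Flint ∪ Harbor = {Z0, Z1, Z2, Z3, Z4, Z5} — every room is covered.
No 2 of the 8 sensors cover everything (all 28 combinations miss at least one room), so 3 is optimal.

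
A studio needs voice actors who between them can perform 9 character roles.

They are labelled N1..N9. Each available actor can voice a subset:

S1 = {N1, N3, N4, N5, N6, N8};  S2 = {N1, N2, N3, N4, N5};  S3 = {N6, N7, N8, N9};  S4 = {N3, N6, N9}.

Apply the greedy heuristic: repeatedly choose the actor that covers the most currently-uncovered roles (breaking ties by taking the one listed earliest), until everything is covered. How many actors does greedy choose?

3

Greedy: pick S1 (covers 6 new) → pick S3 (covers 2 new) → pick S2 (covers 1 new). Total picks: 3.
(The true minimum cover uses only 2 actors, so greedy is not optimal here.)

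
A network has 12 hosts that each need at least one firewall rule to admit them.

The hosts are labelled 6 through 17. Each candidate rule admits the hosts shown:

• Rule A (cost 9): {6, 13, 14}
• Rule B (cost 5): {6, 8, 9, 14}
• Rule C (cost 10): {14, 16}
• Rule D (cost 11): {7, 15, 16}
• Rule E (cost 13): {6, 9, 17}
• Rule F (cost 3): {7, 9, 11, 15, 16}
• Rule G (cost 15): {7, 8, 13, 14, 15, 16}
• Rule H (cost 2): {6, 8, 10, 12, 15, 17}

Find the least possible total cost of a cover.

14

A, F, H together cover every host (A ∪ F ∪ H = {6, 7, 8, 9, 10, 11, 12, 13, 14, 15, 16, 17}); total cost 9 + 3 + 2 = 14.
No covering selection has total cost below 14.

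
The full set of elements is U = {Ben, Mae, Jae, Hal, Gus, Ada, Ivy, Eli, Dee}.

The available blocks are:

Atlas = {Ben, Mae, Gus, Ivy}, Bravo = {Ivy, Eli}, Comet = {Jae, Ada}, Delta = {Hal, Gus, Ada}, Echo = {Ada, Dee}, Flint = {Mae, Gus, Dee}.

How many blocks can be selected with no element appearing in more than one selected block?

3

Bravo, Comet, Flint are pairwise disjoint (Bravo={Ivy,Eli}; Comet={Jae,Ada}; Flint={Mae,Gus,Dee}).
Every remaining block overlaps one of these, and no 4 of the listed blocks are pairwise disjoint, so 3 is the maximum.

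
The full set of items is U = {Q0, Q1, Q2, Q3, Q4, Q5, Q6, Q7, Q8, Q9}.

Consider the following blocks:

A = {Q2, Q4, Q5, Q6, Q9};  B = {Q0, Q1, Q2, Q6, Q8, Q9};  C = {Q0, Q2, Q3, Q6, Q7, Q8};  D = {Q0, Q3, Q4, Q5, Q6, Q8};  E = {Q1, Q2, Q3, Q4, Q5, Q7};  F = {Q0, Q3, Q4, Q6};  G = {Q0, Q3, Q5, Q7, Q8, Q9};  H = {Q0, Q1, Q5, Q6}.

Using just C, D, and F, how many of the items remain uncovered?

Union of C, D, F = {Q0, Q2, Q3, Q4, Q5, Q6, Q7, Q8}.
Not covered: Q1, Q9 — 2 items.

2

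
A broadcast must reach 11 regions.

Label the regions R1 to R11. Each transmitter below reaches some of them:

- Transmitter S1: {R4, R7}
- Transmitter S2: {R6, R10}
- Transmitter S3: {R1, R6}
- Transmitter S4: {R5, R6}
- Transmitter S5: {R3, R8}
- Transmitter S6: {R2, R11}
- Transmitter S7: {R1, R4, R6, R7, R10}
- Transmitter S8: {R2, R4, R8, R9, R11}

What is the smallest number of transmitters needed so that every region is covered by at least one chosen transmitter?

4

Take {S4, S5, S7, S8}. Their union is {R1, R2, R3, R4, R5, R6, R7, R8, R9, R10, R11}, which is all 11 regions.
No 3 of the 8 transmitters cover everything (all 56 combinations miss at least one region), so 4 is optimal.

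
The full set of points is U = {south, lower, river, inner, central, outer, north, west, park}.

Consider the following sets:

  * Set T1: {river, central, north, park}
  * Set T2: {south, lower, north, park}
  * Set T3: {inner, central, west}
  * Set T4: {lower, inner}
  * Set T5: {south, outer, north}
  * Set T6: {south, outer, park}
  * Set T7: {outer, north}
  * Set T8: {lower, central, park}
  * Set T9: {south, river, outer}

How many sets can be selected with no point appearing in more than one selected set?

2

T3, T9 are pairwise disjoint (T3={inner,central,west}; T9={south,river,outer}).
Every remaining set overlaps one of these, and no 3 of the listed sets are pairwise disjoint, so 2 is the maximum.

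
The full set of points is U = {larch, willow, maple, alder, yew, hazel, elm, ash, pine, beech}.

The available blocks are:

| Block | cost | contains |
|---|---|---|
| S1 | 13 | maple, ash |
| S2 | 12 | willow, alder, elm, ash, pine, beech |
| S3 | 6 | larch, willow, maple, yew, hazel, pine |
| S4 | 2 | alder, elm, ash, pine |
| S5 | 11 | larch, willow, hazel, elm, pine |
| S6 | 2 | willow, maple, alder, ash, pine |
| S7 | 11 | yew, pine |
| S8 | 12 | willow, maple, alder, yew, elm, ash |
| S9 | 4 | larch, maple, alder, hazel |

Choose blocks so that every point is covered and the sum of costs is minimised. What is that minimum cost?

S2, S3 together cover every point (S2 ∪ S3 = {larch, willow, maple, alder, yew, hazel, elm, ash, pine, beech}); total cost 12 + 6 = 18.
The greedy pick S6, S3, S4, S2 costs 22; no covering selection beats 18.

18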